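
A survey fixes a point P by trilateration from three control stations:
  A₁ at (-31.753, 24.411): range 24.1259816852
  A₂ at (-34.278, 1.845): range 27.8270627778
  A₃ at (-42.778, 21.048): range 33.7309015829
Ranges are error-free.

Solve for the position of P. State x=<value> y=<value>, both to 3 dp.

eq1: (x + 31.753)² + (y − 24.411)² = 24.1259816852²
eq2: (x + 34.278)² + (y − 1.845)² = 27.8270627778²
eq3: (x + 42.778)² + (y − 21.048)² = 33.7309015829²
eq1−eq2, eq1−eq3 (x²,y² cancel):
  -5.050·x − 45.132·y = -618.047052
  -22.050·x − 6.726·y = 113.114929
det = -5.050·-6.726 − -45.132·-22.050 = -961.194300
x = (-618.047052·-6.726 − -45.132·113.114929) / -961.194300 = -9.636020
y = (-5.050·113.114929 − -618.047052·-22.050) / -961.194300 = 14.772422

x=-9.636 y=14.772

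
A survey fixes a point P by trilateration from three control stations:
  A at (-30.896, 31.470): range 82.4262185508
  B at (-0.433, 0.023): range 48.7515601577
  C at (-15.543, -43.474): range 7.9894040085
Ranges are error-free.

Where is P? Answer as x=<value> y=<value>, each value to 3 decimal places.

eq1: (x + 30.896)² + (y − 31.470)² = 82.4262185508²
eq2: (x + 0.433)² + (y − 0.023)² = 48.7515601577²
eq3: (x + 15.543)² + (y + 43.474)² = 7.9894040085²
eq2−eq3, eq2−eq1 (x²,y² cancel):
  -30.220·x − 86.994·y = 4444.269548
  -60.926·x + 62.894·y = -2472.631189
det = -30.220·62.894 − -86.994·-60.926 = -7200.853124
x = (4444.269548·62.894 − -86.994·-2472.631189) / -7200.853124 = -8.945303
y = (-30.220·-2472.631189 − 4444.269548·-60.926) / -7200.853124 = -47.979660

x=-8.945 y=-47.980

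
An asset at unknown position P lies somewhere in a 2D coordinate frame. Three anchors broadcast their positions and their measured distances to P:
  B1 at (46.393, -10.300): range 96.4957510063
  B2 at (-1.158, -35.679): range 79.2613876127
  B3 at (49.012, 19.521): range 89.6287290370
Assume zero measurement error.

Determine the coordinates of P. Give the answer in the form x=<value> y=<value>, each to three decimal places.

eq1: (x − 46.393)² + (y + 10.300)² = 96.4957510063²
eq2: (x + 1.158)² + (y + 35.679)² = 79.2613876127²
eq3: (x − 49.012)² + (y − 19.521)² = 89.6287290370²
eq2−eq1, eq2−eq3 (x²,y² cancel):
  95.102·x + 50.758·y = -2044.993952
  100.340·x + 110.400·y = -242.027922
det = 95.102·110.400 − 50.758·100.340 = 5406.203080
x = (-2044.993952·110.400 − 50.758·-242.027922) / 5406.203080 = -39.488431
y = (95.102·-242.027922 − -2044.993952·100.340) / 5406.203080 = 33.697838

x=-39.488 y=33.698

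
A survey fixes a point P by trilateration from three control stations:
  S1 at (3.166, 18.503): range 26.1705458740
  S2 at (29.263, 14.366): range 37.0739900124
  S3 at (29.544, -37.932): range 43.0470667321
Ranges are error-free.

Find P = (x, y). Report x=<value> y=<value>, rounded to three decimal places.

x=-0.771 y=-7.370

eq1: (x − 3.166)² + (y − 18.503)² = 26.1705458740²
eq2: (x − 29.263)² + (y − 14.366)² = 37.0739900124²
eq3: (x − 29.544)² + (y + 37.932)² = 43.0470667321²
eq1−eq2, eq1−eq3 (x²,y² cancel):
  52.194·x − 8.274·y = 20.737296
  52.756·x − 112.870·y = 791.147512
det = 52.194·-112.870 − -8.274·52.756 = -5454.633636
x = (20.737296·-112.870 − -8.274·791.147512) / -5454.633636 = -0.770966
y = (52.194·791.147512 − 20.737296·52.756) / -5454.633636 = -7.369723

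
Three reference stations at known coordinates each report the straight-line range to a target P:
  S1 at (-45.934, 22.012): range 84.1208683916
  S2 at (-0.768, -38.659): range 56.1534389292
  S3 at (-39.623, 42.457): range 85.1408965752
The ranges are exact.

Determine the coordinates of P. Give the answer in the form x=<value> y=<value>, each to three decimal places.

eq1: (x + 45.934)² + (y − 22.012)² = 84.1208683916²
eq2: (x + 0.768)² + (y + 38.659)² = 56.1534389292²
eq3: (x + 39.623)² + (y − 42.457)² = 85.1408965752²
eq2−eq1, eq2−eq3 (x²,y² cancel):
  -90.332·x + 121.342·y = -2823.759400
  -77.710·x + 162.232·y = -2218.292693
det = -90.332·162.232 − 121.342·-77.710 = -5225.254204
x = (-2823.759400·162.232 − 121.342·-2218.292693) / -5225.254204 = 36.157487
y = (-90.332·-2218.292693 − -2823.759400·-77.710) / -5225.254204 = 3.646048

x=36.157 y=3.646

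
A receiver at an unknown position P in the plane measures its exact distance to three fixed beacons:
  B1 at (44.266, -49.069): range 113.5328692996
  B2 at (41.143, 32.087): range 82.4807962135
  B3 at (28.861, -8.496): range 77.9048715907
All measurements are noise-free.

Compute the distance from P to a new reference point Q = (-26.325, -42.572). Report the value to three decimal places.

eq1: (x − 44.266)² + (y + 49.069)² = 113.5328692996²
eq2: (x − 41.143)² + (y − 32.087)² = 82.4807962135²
eq3: (x − 28.861)² + (y + 8.496)² = 77.9048715907²
eq3−eq2, eq3−eq1 (x²,y² cancel):
  24.564·x + 81.166·y = 1083.269955
  30.810·x − 81.146·y = -3358.437214
det = 24.564·-81.146 − 81.166·30.810 = -4493.994804
x = (1083.269955·-81.146 − 81.166·-3358.437214) / -4493.994804 = -41.096597
y = (24.564·-3358.437214 − 1083.269955·30.810) / -4493.994804 = 25.783786
|P − Q| = √((-41.096597 − -26.325)² + (25.783786 − -42.572)²) = 69.933636

69.934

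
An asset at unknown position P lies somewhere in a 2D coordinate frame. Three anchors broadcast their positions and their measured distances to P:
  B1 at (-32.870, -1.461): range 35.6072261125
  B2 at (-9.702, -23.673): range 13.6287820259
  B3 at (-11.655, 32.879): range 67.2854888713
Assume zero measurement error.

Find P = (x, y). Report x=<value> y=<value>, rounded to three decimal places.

x=-18.532 y=-34.054

eq1: (x + 32.870)² + (y + 1.461)² = 35.6072261125²
eq2: (x + 9.702)² + (y + 23.673)² = 13.6287820259²
eq3: (x + 11.655)² + (y − 32.879)² = 67.2854888713²
eq1−eq3, eq1−eq2 (x²,y² cancel):
  42.430·x + 68.680·y = -3125.166216
  46.336·x − 44.424·y = 654.099164
det = 42.430·-44.424 − 68.680·46.336 = -5067.266800
x = (-3125.166216·-44.424 − 68.680·654.099164) / -5067.266800 = -18.532447
y = (42.430·654.099164 − -3125.166216·46.336) / -5067.266800 = -34.054084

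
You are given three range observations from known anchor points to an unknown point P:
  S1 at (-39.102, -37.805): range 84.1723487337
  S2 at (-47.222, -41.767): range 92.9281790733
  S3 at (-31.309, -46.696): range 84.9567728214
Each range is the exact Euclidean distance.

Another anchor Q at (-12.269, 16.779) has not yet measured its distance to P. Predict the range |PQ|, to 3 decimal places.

eq1: (x + 39.102)² + (y + 37.805)² = 84.1723487337²
eq2: (x + 47.222)² + (y + 41.767)² = 92.9281790733²
eq3: (x + 31.309)² + (y + 46.696)² = 84.9567728214²
eq3−eq1, eq3−eq2 (x²,y² cancel):
  -15.586·x + 17.782·y = -69.916511
  -31.826·x + 9.858·y = -604.363542
det = -15.586·9.858 − 17.782·-31.826 = 412.283144
x = (-69.916511·9.858 − 17.782·-604.363542) / 412.283144 = 24.394777
y = (-15.586·-604.363542 − -69.916511·-31.826) / 412.283144 = 17.450258
|P − Q| = √((24.394777 − -12.269)² + (17.450258 − 16.779)²) = 36.669922

36.670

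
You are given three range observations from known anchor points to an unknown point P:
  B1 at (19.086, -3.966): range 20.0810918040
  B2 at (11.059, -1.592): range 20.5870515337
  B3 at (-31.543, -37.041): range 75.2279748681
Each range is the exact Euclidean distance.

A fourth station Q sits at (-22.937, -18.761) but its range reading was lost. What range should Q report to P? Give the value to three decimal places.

eq1: (x − 19.086)² + (y + 3.966)² = 20.0810918040²
eq2: (x − 11.059)² + (y + 1.592)² = 20.5870515337²
eq3: (x + 31.543)² + (y + 37.041)² = 75.2279748681²
eq2−eq3, eq2−eq1 (x²,y² cancel):
  -85.204·x − 70.898·y = -2993.260927
  16.054·x − 4.748·y = 275.745050
det = -85.204·-4.748 − -70.898·16.054 = 1542.745084
x = (-2993.260927·-4.748 − -70.898·275.745050) / 1542.745084 = 21.884222
y = (-85.204·275.745050 − -2993.260927·16.054) / 1542.745084 = 15.919175
|P − Q| = √((21.884222 − -22.937)² + (15.919175 − -18.761)²) = 56.671479

56.671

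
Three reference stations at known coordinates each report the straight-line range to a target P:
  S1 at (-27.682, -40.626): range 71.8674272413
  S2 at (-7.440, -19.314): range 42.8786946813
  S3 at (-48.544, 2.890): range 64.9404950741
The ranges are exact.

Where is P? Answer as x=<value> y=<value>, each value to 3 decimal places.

x=14.762 y=17.369

eq1: (x + 27.682)² + (y + 40.626)² = 71.8674272413²
eq2: (x + 7.440)² + (y + 19.314)² = 42.8786946813²
eq3: (x + 48.544)² + (y − 2.890)² = 64.9404950741²
eq1−eq3, eq1−eq2 (x²,y² cancel):
  -41.724·x + 87.032·y = 895.766234
  40.484·x + 42.624·y = 1337.963837
det = -41.724·42.624 − 87.032·40.484 = -5301.847264
x = (895.766234·42.624 − 87.032·1337.963837) / -5301.847264 = 14.761747
y = (-41.724·1337.963837 − 895.766234·40.484) / -5301.847264 = 17.369305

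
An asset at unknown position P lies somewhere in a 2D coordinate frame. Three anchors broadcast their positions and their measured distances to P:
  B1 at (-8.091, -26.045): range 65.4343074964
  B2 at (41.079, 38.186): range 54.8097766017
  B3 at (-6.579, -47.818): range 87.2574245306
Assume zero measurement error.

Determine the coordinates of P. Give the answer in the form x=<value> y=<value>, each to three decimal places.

eq1: (x + 8.091)² + (y + 26.045)² = 65.4343074964²
eq2: (x − 41.079)² + (y − 38.186)² = 54.8097766017²
eq3: (x + 6.579)² + (y + 47.818)² = 87.2574245306²
eq1−eq3, eq1−eq2 (x²,y² cancel):
  3.024·x − 43.546·y = -1746.171479
  98.340·x + 128.462·y = 3679.385517
det = 3.024·128.462 − -43.546·98.340 = 4670.782728
x = (-1746.171479·128.462 − -43.546·3679.385517) / 4670.782728 = -13.722359
y = (3.024·3679.385517 − -1746.171479·98.340) / 4670.782728 = 39.146536

x=-13.722 y=39.147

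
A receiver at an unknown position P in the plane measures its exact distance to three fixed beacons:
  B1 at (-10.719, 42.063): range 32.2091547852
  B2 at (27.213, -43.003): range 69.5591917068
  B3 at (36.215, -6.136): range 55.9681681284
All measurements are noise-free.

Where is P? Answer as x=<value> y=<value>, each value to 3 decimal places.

eq1: (x + 10.719)² + (y − 42.063)² = 32.2091547852²
eq2: (x − 27.213)² + (y + 43.003)² = 69.5591917068²
eq3: (x − 36.215)² + (y + 6.136)² = 55.9681681284²
eq3−eq1, eq3−eq2 (x²,y² cancel):
  -93.868·x + 96.398·y = 2630.022401
  -18.004·x − 73.734·y = -465.416650
det = -93.868·-73.734 − 96.398·-18.004 = 8656.812704
x = (2630.022401·-73.734 − 96.398·-465.416650) / 8656.812704 = -17.218443
y = (-93.868·-465.416650 − 2630.022401·-18.004) / 8656.812704 = 10.516417

x=-17.218 y=10.516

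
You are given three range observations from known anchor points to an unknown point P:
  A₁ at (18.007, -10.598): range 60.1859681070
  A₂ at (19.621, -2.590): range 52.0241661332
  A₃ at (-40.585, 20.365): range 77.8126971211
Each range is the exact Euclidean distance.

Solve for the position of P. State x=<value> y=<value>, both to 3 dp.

eq1: (x − 18.007)² + (y + 10.598)² = 60.1859681070²
eq2: (x − 19.621)² + (y + 2.590)² = 52.0241661332²
eq3: (x + 40.585)² + (y − 20.365)² = 77.8126971211²
eq1−eq3, eq1−eq2 (x²,y² cancel):
  -117.184·x + 61.926·y = -807.159279
  3.228·x + 16.016·y = 870.958983
det = -117.184·16.016 − 61.926·3.228 = -2076.716072
x = (-807.159279·16.016 − 61.926·870.958983) / -2076.716072 = 32.196250
y = (-117.184·870.958983 − -807.159279·3.228) / -2076.716072 = 47.891452

x=32.196 y=47.891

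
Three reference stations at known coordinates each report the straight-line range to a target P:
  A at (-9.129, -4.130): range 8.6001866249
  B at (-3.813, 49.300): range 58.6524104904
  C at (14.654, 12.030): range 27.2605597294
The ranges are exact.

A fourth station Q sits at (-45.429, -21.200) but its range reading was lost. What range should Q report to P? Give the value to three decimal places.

eq1: (x + 9.129)² + (y + 4.130)² = 8.6001866249²
eq2: (x + 3.813)² + (y − 49.300)² = 58.6524104904²
eq3: (x − 14.654)² + (y − 12.030)² = 27.2605597294²
eq2−eq3, eq2−eq1 (x²,y² cancel):
  36.934·x − 74.540·y = 611.398787
  -10.632·x − 106.860·y = 1021.508618
det = 36.934·-106.860 − -74.540·-10.632 = -4739.276520
x = (611.398787·-106.860 − -74.540·1021.508618) / -4739.276520 = -2.280765
y = (36.934·1021.508618 − 611.398787·-10.632) / -4739.276520 = -9.332393
|P − Q| = √((-2.280765 − -45.429)² + (-9.332393 − -21.200)²) = 44.750533

44.751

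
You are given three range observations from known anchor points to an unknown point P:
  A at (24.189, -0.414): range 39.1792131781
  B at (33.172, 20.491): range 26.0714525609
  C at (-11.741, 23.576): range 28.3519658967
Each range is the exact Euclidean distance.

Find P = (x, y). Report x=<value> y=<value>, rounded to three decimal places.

eq1: (x − 24.189)² + (y + 0.414)² = 39.1792131781²
eq2: (x − 33.172)² + (y − 20.491)² = 26.0714525609²
eq3: (x + 11.741)² + (y − 23.576)² = 28.3519658967²
eq2−eq1, eq2−eq3 (x²,y² cancel):
  -17.966·x − 41.810·y = -1790.273655
  -89.826·x + 6.170·y = -950.697140
det = -17.966·6.170 − -41.810·-89.826 = -3866.475280
x = (-1790.273655·6.170 − -41.810·-950.697140) / -3866.475280 = 13.137194
y = (-17.966·-950.697140 − -1790.273655·-89.826) / -3866.475280 = 37.174141

x=13.137 y=37.174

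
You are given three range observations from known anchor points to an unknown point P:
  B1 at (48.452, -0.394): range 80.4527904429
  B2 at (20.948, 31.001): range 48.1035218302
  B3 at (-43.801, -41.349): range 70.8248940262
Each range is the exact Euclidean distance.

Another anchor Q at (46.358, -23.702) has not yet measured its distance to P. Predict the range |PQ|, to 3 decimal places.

eq1: (x − 48.452)² + (y + 0.394)² = 80.4527904429²
eq2: (x − 20.948)² + (y − 31.001)² = 48.1035218302²
eq3: (x + 43.801)² + (y + 41.349)² = 70.8248940262²
eq2−eq1, eq2−eq3 (x²,y² cancel):
  55.008·x − 62.790·y = -3210.831843
  -129.498·x − 144.700·y = -473.830104
det = 55.008·-144.700 − -62.790·-129.498 = -16090.837020
x = (-3210.831843·-144.700 − -62.790·-473.830104) / -16090.837020 = -27.025044
y = (55.008·-473.830104 − -3210.831843·-129.498) / -16090.837020 = 27.460395
|P − Q| = √((-27.025044 − 46.358)² + (27.460395 − -23.702)²) = 89.457598

89.458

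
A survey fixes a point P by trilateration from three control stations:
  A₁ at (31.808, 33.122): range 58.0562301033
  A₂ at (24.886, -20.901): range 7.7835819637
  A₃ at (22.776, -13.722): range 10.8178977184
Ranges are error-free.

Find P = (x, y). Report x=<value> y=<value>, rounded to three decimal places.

eq1: (x − 31.808)² + (y − 33.122)² = 58.0562301033²
eq2: (x − 24.886)² + (y + 20.901)² = 7.7835819637²
eq3: (x − 22.776)² + (y + 13.722)² = 10.8178977184²
eq2−eq3, eq2−eq1 (x²,y² cancel):
  -4.220·x + 14.358·y = -405.568100
  13.844·x + 108.046·y = -2257.290755
det = -4.220·108.046 − 14.358·13.844 = -654.726272
x = (-405.568100·108.046 − 14.358·-2257.290755) / -654.726272 = 17.426871
y = (-4.220·-2257.290755 − -405.568100·13.844) / -654.726272 = -23.124858

x=17.427 y=-23.125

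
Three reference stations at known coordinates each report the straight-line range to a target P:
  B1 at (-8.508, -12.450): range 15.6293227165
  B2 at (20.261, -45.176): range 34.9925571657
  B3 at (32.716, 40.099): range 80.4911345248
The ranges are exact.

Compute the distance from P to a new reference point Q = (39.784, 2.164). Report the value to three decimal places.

58.388

eq1: (x + 8.508)² + (y + 12.450)² = 15.6293227165²
eq2: (x − 20.261)² + (y + 45.176)² = 34.9925571657²
eq3: (x − 32.716)² + (y − 40.099)² = 80.4911345248²
eq1−eq3, eq1−eq2 (x²,y² cancel):
  82.448·x + 105.098·y = -3783.669116
  57.538·x − 65.452·y = 1243.787205
det = 82.448·-65.452 − 105.098·57.538 = -11443.515220
x = (-3783.669116·-65.452 − 105.098·1243.787205) / -11443.515220 = -10.217941
y = (82.448·1243.787205 − -3783.669116·57.538) / -11443.515220 = -27.985502
|P − Q| = √((-10.217941 − 39.784)² + (-27.985502 − 2.164)²) = 58.388240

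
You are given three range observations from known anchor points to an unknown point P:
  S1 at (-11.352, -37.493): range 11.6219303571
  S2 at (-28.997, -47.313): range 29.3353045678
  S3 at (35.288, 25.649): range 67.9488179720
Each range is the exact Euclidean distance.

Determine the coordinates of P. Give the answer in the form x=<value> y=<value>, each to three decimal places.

eq1: (x + 11.352)² + (y + 37.493)² = 11.6219303571²
eq2: (x + 28.997)² + (y + 47.313)² = 29.3353045678²
eq3: (x − 35.288)² + (y − 25.649)² = 67.9488179720²
eq2−eq1, eq2−eq3 (x²,y² cancel):
  35.290·x + 19.640·y = -819.262196
  128.570·x + 145.924·y = -4932.713603
det = 35.290·145.924 − 19.640·128.570 = 2624.543160
x = (-819.262196·145.924 − 19.640·-4932.713603) / 2624.543160 = -8.638273
y = (35.290·-4932.713603 − -819.262196·128.570) / 2624.543160 = -26.192338

x=-8.638 y=-26.192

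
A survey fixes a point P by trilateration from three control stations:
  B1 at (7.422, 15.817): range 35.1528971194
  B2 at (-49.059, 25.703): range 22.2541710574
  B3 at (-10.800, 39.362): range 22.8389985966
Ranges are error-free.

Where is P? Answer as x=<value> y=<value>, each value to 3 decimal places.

eq1: (x − 7.422)² + (y − 15.817)² = 35.1528971194²
eq2: (x + 49.059)² + (y − 25.703)² = 22.2541710574²
eq3: (x + 10.800)² + (y − 39.362)² = 22.8389985966²
eq2−eq3, eq2−eq1 (x²,y² cancel):
  76.518·x + 27.318·y = -1427.794373
  112.962·x − 19.772·y = -3502.644163
det = 76.518·-19.772 − 27.318·112.962 = -4598.809812
x = (-1427.794373·-19.772 − 27.318·-3502.644163) / -4598.809812 = -26.945142
y = (76.518·-3502.644163 − -1427.794373·112.962) / -4598.809812 = 23.207922

x=-26.945 y=23.208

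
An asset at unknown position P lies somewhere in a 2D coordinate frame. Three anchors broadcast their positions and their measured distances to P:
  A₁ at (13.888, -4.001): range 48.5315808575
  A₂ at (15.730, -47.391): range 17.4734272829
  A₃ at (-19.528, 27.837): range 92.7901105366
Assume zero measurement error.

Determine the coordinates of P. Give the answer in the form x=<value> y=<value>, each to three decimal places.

x=33.166 y=-48.540

eq1: (x − 13.888)² + (y + 4.001)² = 48.5315808575²
eq2: (x − 15.730)² + (y + 47.391)² = 17.4734272829²
eq3: (x + 19.528)² + (y − 27.837)² = 92.7901105366²
eq1−eq3, eq1−eq2 (x²,y² cancel):
  -66.832·x + 63.676·y = -5307.333465
  3.684·x − 86.780·y = 4334.448916
det = -66.832·-86.780 − 63.676·3.684 = 5565.098576
x = (-5307.333465·-86.780 − 63.676·4334.448916) / 5565.098576 = 33.165635
y = (-66.832·4334.448916 − -5307.333465·3.684) / 5565.098576 = -48.539603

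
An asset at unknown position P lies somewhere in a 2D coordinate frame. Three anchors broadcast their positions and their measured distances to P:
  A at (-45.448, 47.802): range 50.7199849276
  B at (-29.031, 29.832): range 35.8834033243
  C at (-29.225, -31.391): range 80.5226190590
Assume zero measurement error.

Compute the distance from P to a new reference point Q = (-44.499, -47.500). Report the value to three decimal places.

eq1: (x + 45.448)² + (y − 47.802)² = 50.7199849276²
eq2: (x + 29.031)² + (y − 29.832)² = 35.8834033243²
eq3: (x + 29.225)² + (y + 31.391)² = 80.5226190590²
eq1−eq3, eq1−eq2 (x²,y² cancel):
  32.446·x − 158.386·y = -6422.431711
  32.834·x − 35.940·y = -1332.906486
det = 32.446·-35.940 − -158.386·32.834 = 4034.336684
x = (-6422.431711·-35.940 − -158.386·-1332.906486) / 4034.336684 = 4.885182
y = (32.446·-1332.906486 − -6422.431711·32.834) / 4034.336684 = 41.549988
|P − Q| = √((4.885182 − -44.499)² + (41.549988 − -47.500)²) = 101.826803

101.827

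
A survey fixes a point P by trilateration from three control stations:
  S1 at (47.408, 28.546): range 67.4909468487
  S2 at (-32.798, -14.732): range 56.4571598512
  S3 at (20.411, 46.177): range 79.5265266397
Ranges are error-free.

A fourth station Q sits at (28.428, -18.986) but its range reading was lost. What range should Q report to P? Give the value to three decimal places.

eq1: (x − 47.408)² + (y − 28.546)² = 67.4909468487²
eq2: (x + 32.798)² + (y + 14.732)² = 56.4571598512²
eq3: (x − 20.411)² + (y − 46.177)² = 79.5265266397²
eq1−eq3, eq1−eq2 (x²,y² cancel):
  -53.994·x + 35.262·y = -2282.908863
  -160.412·x − 86.556·y = -402.034944
det = -53.994·-86.556 − 35.262·-160.412 = 10329.952608
x = (-2282.908863·-86.556 − 35.262·-402.034944) / 10329.952608 = 20.501160
y = (-53.994·-402.034944 − -2282.908863·-160.412) / 10329.952608 = -33.349476
|P − Q| = √((20.501160 − 28.428)² + (-33.349476 − -18.986)²) = 16.405615

16.406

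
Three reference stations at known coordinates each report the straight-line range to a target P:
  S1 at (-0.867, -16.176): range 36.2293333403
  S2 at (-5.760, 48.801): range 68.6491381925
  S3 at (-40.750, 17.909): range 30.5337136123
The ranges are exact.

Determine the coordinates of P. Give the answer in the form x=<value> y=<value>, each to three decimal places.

eq1: (x + 0.867)² + (y + 16.176)² = 36.2293333403²
eq2: (x + 5.760)² + (y − 48.801)² = 68.6491381925²
eq3: (x + 40.750)² + (y − 17.909)² = 30.5337136123²
eq1−eq3, eq1−eq2 (x²,y² cancel):
  -79.766·x + 68.170·y = 2099.137043
  -9.786·x + 129.954·y = -1247.839044
det = -79.766·129.954 − 68.170·-9.786 = -9698.799144
x = (2099.137043·129.954 − 68.170·-1247.839044) / -9698.799144 = -36.896985
y = (-79.766·-1247.839044 − 2099.137043·-9.786) / -9698.799144 = -12.380634

x=-36.897 y=-12.381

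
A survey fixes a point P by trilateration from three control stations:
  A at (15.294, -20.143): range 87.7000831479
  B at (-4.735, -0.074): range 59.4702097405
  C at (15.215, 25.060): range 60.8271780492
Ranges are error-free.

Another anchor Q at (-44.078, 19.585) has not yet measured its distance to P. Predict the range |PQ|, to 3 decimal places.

27.028

eq1: (x − 15.294)² + (y + 20.143)² = 87.7000831479²
eq2: (x + 4.735)² + (y + 0.074)² = 59.4702097405²
eq3: (x − 15.215)² + (y − 25.060)² = 60.8271780492²
eq1−eq3, eq1−eq2 (x²,y² cancel):
  -0.158·x + 90.406·y = 4211.211935
  -40.058·x + 40.138·y = 3537.377554
det = -0.158·40.138 − 90.406·-40.058 = 3615.141744
x = (4211.211935·40.138 − 90.406·3537.377554) / 3615.141744 = -41.705289
y = (-0.158·3537.377554 − 4211.211935·-40.058) / 3615.141744 = 46.508224
|P − Q| = √((-41.705289 − -44.078)² + (46.508224 − 19.585)²) = 27.027574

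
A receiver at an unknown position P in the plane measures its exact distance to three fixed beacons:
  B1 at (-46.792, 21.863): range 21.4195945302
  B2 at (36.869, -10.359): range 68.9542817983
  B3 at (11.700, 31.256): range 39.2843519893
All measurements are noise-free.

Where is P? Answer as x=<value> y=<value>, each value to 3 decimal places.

eq1: (x + 46.792)² + (y − 21.863)² = 21.4195945302²
eq2: (x − 36.869)² + (y + 10.359)² = 68.9542817983²
eq3: (x − 11.700)² + (y − 31.256)² = 39.2843519893²
eq3−eq1, eq3−eq2 (x²,y² cancel):
  -116.984·x − 18.786·y = 2638.115778
  50.338·x − 83.230·y = -2858.628161
det = -116.984·-83.230 − -18.786·50.338 = 10682.227988
x = (2638.115778·-83.230 − -18.786·-2858.628161) / 10682.227988 = -25.581982
y = (-116.984·-2858.628161 − 2638.115778·50.338) / 10682.227988 = 18.873992

x=-25.582 y=18.874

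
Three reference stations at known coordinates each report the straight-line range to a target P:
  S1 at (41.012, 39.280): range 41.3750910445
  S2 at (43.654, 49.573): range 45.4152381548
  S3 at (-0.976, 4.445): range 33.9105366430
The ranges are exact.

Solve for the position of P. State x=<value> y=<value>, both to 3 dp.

x=-0.353 y=38.350

eq1: (x − 41.012)² + (y − 39.280)² = 41.3750910445²
eq2: (x − 43.654)² + (y − 49.573)² = 45.4152381548²
eq3: (x + 0.976)² + (y − 4.445)² = 33.9105366430²
eq3−eq2, eq3−eq1 (x²,y² cancel):
  89.260·x + 90.256·y = 3429.824083
  83.976·x + 69.670·y = 2642.218279
det = 89.260·69.670 − 90.256·83.976 = -1360.593656
x = (3429.824083·69.670 − 90.256·2642.218279) / -1360.593656 = -0.352633
y = (89.260·2642.218279 − 3429.824083·83.976) / -1360.593656 = 38.349807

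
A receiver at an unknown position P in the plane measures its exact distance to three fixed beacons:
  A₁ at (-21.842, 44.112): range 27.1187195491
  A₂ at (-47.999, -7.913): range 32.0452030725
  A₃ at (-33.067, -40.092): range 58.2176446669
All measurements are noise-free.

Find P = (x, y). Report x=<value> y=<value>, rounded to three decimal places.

x=-29.137 y=17.993

eq1: (x + 21.842)² + (y − 44.112)² = 27.1187195491²
eq2: (x + 47.999)² + (y + 7.913)² = 32.0452030725²
eq3: (x + 33.067)² + (y + 40.092)² = 58.2176446669²
eq3−eq1, eq3−eq2 (x²,y² cancel):
  22.450·x + 168.408·y = 2376.015756
  -29.864·x + 64.358·y = 2028.123728
det = 22.450·64.358 − 168.408·-29.864 = 6474.173612
x = (2376.015756·64.358 − 168.408·2028.123728) / 6474.173612 = -29.136790
y = (22.450·2028.123728 − 2376.015756·-29.864) / 6474.173612 = 17.992831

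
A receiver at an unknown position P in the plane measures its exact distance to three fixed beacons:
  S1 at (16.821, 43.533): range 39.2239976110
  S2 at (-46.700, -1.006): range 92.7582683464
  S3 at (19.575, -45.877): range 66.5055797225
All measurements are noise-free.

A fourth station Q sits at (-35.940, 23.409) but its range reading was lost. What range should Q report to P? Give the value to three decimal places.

eq1: (x − 16.821)² + (y − 43.533)² = 39.2239976110²
eq2: (x + 46.700)² + (y + 1.006)² = 92.7582683464²
eq3: (x − 19.575)² + (y + 45.877)² = 66.5055797225²
eq2−eq1, eq2−eq3 (x²,y² cancel):
  127.042·x + 89.078·y = 7061.740452
  132.550·x − 89.742·y = 4487.081930
det = 127.042·-89.742 − 89.078·132.550 = -23208.292064
x = (7061.740452·-89.742 − 89.078·4487.081930) / -23208.292064 = 44.528697
y = (127.042·4487.081930 − 7061.740452·132.550) / -23208.292064 = 15.769615
|P − Q| = √((44.528697 − -35.940)² + (15.769615 − 23.409)²) = 80.830510

80.831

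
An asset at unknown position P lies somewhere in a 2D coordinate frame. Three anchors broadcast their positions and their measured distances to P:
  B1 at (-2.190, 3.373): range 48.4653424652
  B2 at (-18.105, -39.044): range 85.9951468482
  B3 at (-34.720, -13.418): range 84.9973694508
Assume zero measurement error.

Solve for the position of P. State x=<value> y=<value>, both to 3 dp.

eq1: (x + 2.190)² + (y − 3.373)² = 48.4653424652²
eq2: (x + 18.105)² + (y + 39.044)² = 85.9951468482²
eq3: (x + 34.720)² + (y + 13.418)² = 84.9973694508²
eq3−eq2, eq3−eq1 (x²,y² cancel):
  33.230·x − 51.252·y = 296.091369
  65.060·x + 33.582·y = 3506.315498
det = 33.230·33.582 − -51.252·65.060 = 4450.384980
x = (296.091369·33.582 − -51.252·3506.315498) / 4450.384980 = 42.614071
y = (33.230·3506.315498 − 296.091369·65.060) / 4450.384980 = 21.852303

x=42.614 y=21.852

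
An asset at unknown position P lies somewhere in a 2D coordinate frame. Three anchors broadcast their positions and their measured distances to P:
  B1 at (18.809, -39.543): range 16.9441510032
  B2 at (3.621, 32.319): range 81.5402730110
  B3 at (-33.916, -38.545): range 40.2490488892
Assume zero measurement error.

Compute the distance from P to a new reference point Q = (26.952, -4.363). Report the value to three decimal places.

49.979

eq1: (x − 18.809)² + (y + 39.543)² = 16.9441510032²
eq2: (x − 3.621)² + (y − 32.319)² = 81.5402730110²
eq3: (x + 33.916)² + (y + 38.545)² = 40.2490488892²
eq2−eq1, eq2−eq3 (x²,y² cancel):
  30.376·x − 143.724·y = 7221.509797
  -75.074·x − 141.728·y = 6607.212865
det = 30.376·-141.728 − -143.724·-75.074 = -15095.065304
x = (7221.509797·-141.728 − -143.724·6607.212865) / -15095.065304 = 4.893989
y = (30.376·6607.212865 − 7221.509797·-75.074) / -15095.065304 = -49.211336
|P − Q| = √((4.893989 − 26.952)² + (-49.211336 − -4.363)²) = 49.979286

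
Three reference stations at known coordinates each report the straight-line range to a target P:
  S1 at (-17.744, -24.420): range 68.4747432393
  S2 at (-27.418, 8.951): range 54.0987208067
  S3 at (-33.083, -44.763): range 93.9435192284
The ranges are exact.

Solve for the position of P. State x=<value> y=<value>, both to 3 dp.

eq1: (x + 17.744)² + (y + 24.420)² = 68.4747432393²
eq2: (x + 27.418)² + (y − 8.951)² = 54.0987208067²
eq3: (x + 33.083)² + (y + 44.763)² = 93.9435192284²
eq3−eq1, eq3−eq2 (x²,y² cancel):
  30.678·x + 40.686·y = 1949.569221
  11.330·x + 107.428·y = 3632.369279
det = 30.678·107.428 − 40.686·11.330 = 2834.703804
x = (1949.569221·107.428 − 40.686·3632.369279) / 2834.703804 = 21.748920
y = (30.678·3632.369279 − 1949.569221·11.330) / 2834.703804 = 31.518357

x=21.749 y=31.518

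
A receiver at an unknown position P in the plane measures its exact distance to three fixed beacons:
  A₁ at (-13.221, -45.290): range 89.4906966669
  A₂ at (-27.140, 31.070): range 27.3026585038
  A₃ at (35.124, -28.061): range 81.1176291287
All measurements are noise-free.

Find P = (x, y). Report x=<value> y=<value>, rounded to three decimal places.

x=-2.883 y=43.602

eq1: (x + 13.221)² + (y + 45.290)² = 89.4906966669²
eq2: (x + 27.140)² + (y − 31.070)² = 27.3026585038²
eq3: (x − 35.124)² + (y + 28.061)² = 81.1176291287²
eq3−eq2, eq3−eq1 (x²,y² cancel):
  -124.528·x + 118.262·y = 5515.443997
  -96.690·x − 34.458·y = -1223.651190
det = -124.528·-34.458 − 118.262·-96.690 = 15725.738604
x = (5515.443997·-34.458 − 118.262·-1223.651190) / 15725.738604 = -2.883154
y = (-124.528·-1223.651190 − 5515.443997·-96.690) / 15725.738604 = 43.601584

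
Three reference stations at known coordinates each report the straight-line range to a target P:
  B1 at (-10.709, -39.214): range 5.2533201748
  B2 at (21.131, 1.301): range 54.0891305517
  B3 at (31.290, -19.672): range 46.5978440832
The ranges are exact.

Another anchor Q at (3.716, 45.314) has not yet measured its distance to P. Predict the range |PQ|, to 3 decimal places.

eq1: (x + 10.709)² + (y + 39.214)² = 5.2533201748²
eq2: (x − 21.131)² + (y − 1.301)² = 54.0891305517²
eq3: (x − 31.290)² + (y + 19.672)² = 46.5978440832²
eq2−eq1, eq2−eq3 (x²,y² cancel):
  -63.680·x − 81.030·y = 4102.245386
  20.318·x − 41.946·y = 1672.114893
det = -63.680·-41.946 − -81.030·20.318 = 4317.488820
x = (4102.245386·-41.946 − -81.030·1672.114893) / 4317.488820 = -8.472822
y = (-63.680·1672.114893 − 4102.245386·20.318) / 4317.488820 = -43.967618
|P − Q| = √((-8.472822 − 3.716)² + (-43.967618 − 45.314)²) = 90.109792

90.110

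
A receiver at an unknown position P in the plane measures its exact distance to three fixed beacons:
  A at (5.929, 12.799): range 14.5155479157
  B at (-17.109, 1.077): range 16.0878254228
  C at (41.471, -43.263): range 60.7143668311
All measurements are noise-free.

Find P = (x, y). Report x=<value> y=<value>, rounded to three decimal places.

x=-1.053 y=0.073

eq1: (x − 5.929)² + (y − 12.799)² = 14.5155479157²
eq2: (x + 17.109)² + (y − 1.077)² = 16.0878254228²
eq3: (x − 41.471)² + (y + 43.263)² = 60.7143668311²
eq3−eq1, eq3−eq2 (x²,y² cancel):
  -71.084·x + 112.124·y = 82.969640
  -117.160·x + 88.680·y = 129.763013
det = -71.084·88.680 − 112.124·-117.160 = 6832.718720
x = (82.969640·88.680 − 112.124·129.763013) / 6832.718720 = -1.052553
y = (-71.084·129.763013 − 82.969640·-117.160) / 6832.718720 = 0.072687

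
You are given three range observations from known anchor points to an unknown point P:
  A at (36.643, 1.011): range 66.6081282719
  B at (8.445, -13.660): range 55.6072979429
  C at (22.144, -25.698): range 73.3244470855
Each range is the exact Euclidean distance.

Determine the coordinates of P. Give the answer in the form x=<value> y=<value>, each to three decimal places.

eq1: (x − 36.643)² + (y − 1.011)² = 66.6081282719²
eq2: (x − 8.445)² + (y + 13.660)² = 55.6072979429²
eq3: (x − 22.144)² + (y + 25.698)² = 73.3244470855²
eq1−eq3, eq1−eq2 (x²,y² cancel):
  -28.998·x − 53.418·y = -1132.819418
  -56.396·x − 29.342·y = 258.653222
det = -28.998·-29.342 − -53.418·-56.396 = -2161.702212
x = (-1132.819418·-29.342 − -53.418·258.653222) / -2161.702212 = -21.767996
y = (-28.998·258.653222 − -1132.819418·-56.396) / -2161.702212 = 33.023471

x=-21.768 y=33.023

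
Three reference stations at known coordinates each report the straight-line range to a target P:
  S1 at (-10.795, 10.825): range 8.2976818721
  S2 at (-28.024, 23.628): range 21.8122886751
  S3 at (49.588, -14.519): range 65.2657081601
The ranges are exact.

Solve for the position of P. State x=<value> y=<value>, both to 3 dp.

eq1: (x + 10.795)² + (y − 10.825)² = 8.2976818721²
eq2: (x + 28.024)² + (y − 23.628)² = 21.8122886751²
eq3: (x − 49.588)² + (y + 14.519)² = 65.2657081601²
eq2−eq1, eq2−eq3 (x²,y² cancel):
  34.458·x − 25.606·y = -702.989897
  155.224·x − 76.294·y = -2457.692579
det = 34.458·-76.294 − -25.606·155.224 = 1345.727092
x = (-702.989897·-76.294 − -25.606·-2457.692579) / 1345.727092 = -6.909101
y = (34.458·-2457.692579 − -702.989897·155.224) / 1345.727092 = 18.156529

x=-6.909 y=18.157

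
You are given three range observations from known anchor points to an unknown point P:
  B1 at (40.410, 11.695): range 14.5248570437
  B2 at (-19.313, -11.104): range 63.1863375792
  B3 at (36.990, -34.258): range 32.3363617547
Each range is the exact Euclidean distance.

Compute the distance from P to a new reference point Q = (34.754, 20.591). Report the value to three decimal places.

eq1: (x − 40.410)² + (y − 11.695)² = 14.5248570437²
eq2: (x + 19.313)² + (y + 11.104)² = 63.1863375792²
eq3: (x − 36.990)² + (y + 34.258)² = 32.3363617547²
eq3−eq2, eq3−eq1 (x²,y² cancel):
  -112.606·x + 46.308·y = -4992.452844
  6.840·x + 91.906·y = 62.539280
det = -112.606·91.906 − 46.308·6.840 = -10665.913756
x = (-4992.452844·91.906 − 46.308·62.539280) / -10665.913756 = 43.290472
y = (-112.606·62.539280 − -4992.452844·6.840) / -10665.913756 = -2.541374
|P − Q| = √((43.290472 − 34.754)² + (-2.541374 − 20.591)²) = 24.657212

24.657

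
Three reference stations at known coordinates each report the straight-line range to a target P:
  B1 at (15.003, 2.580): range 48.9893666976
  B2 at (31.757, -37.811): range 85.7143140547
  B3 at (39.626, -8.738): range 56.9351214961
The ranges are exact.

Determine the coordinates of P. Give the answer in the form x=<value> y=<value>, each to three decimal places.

x=33.648 y=47.882

eq1: (x − 15.003)² + (y − 2.580)² = 48.9893666976²
eq2: (x − 31.757)² + (y + 37.811)² = 85.7143140547²
eq3: (x − 39.626)² + (y + 8.738)² = 56.9351214961²
eq3−eq1, eq3−eq2 (x²,y² cancel):
  -49.246·x + 22.636·y = -573.176101
  -15.738·x − 58.146·y = -3313.729324
det = -49.246·-58.146 − 22.636·-15.738 = 3219.703284
x = (-573.176101·-58.146 − 22.636·-3313.729324) / 3219.703284 = 33.648279
y = (-49.246·-3313.729324 − -573.176101·-15.738) / 3219.703284 = 47.882446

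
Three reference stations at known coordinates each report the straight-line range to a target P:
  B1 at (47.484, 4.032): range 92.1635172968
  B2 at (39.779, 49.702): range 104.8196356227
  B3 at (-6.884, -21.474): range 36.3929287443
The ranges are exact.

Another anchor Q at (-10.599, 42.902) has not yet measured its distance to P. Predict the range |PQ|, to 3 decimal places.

66.195

eq1: (x − 47.484)² + (y − 4.032)² = 92.1635172968²
eq2: (x − 39.779)² + (y − 49.702)² = 104.8196356227²
eq3: (x + 6.884)² + (y + 21.474)² = 36.3929287443²
eq3−eq2, eq3−eq1 (x²,y² cancel):
  93.326·x + 142.352·y = -6118.575236
  108.736·x + 51.012·y = -5407.203510
det = 93.326·51.012 − 142.352·108.736 = -10718.041160
x = (-6118.575236·51.012 − 142.352·-5407.203510) / -10718.041160 = -42.694879
y = (93.326·-5407.203510 − -6118.575236·108.736) / -10718.041160 = -14.991240
|P − Q| = √((-42.694879 − -10.599)² + (-14.991240 − 42.902)²) = 66.194959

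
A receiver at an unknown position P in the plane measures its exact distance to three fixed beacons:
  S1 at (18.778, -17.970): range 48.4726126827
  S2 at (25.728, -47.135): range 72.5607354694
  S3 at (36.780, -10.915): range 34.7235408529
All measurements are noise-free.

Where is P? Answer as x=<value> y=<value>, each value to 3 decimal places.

x=44.940 y=22.836

eq1: (x − 18.778)² + (y + 17.970)² = 48.4726126827²
eq2: (x − 25.728)² + (y + 47.135)² = 72.5607354694²
eq3: (x − 36.780)² + (y + 10.915)² = 34.7235408529²
eq1−eq3, eq1−eq2 (x²,y² cancel):
  36.004·x + 14.110·y = 1940.241332
  13.900·x − 58.330·y = -707.362127
det = 36.004·-58.330 − 14.110·13.900 = -2296.242320
x = (1940.241332·-58.330 − 14.110·-707.362127) / -2296.242320 = 44.940116
y = (36.004·-707.362127 − 1940.241332·13.900) / -2296.242320 = 22.836101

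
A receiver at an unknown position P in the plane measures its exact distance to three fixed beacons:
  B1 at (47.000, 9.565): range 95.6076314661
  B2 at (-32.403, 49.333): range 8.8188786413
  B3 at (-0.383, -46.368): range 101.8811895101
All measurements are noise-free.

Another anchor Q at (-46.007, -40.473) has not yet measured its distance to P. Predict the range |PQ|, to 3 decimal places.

eq1: (x − 47.000)² + (y − 9.565)² = 95.6076314661²
eq2: (x + 32.403)² + (y − 49.333)² = 8.8188786413²
eq3: (x + 0.383)² + (y + 46.368)² = 101.8811895101²
eq1−eq3, eq1−eq2 (x²,y² cancel):
  -94.766·x − 111.866·y = -1389.308693
  -158.806·x + 79.536·y = 10246.256647
det = -94.766·79.536 − -111.866·-158.806 = -25302.300572
x = (-1389.308693·79.536 − -111.866·10246.256647) / -25302.300572 = -40.933341
y = (-94.766·10246.256647 − -1389.308693·-158.806) / -25302.300572 = 47.095611
|P − Q| = √((-40.933341 − -46.007)² + (47.095611 − -40.473)²) = 87.715470

87.715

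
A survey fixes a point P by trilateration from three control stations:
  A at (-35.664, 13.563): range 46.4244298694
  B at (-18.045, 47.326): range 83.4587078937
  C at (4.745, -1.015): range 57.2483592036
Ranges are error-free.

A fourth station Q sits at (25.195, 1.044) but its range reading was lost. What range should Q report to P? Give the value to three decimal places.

76.098

eq1: (x + 35.664)² + (y − 13.563)² = 46.4244298694²
eq2: (x + 18.045)² + (y − 47.326)² = 83.4587078937²
eq3: (x − 4.745)² + (y + 1.015)² = 57.2483592036²
eq1−eq3, eq1−eq2 (x²,y² cancel):
  80.818·x − 29.156·y = -2554.477558
  35.238·x + 67.526·y = -3700.631799
det = 80.818·67.526 − -29.156·35.238 = 6484.715396
x = (-2554.477558·67.526 − -29.156·-3700.631799) / 6484.715396 = -43.238485
y = (80.818·-3700.631799 − -2554.477558·35.238) / 6484.715396 = -32.239346
|P − Q| = √((-43.238485 − 25.195)² + (-32.239346 − 1.044)²) = 76.098114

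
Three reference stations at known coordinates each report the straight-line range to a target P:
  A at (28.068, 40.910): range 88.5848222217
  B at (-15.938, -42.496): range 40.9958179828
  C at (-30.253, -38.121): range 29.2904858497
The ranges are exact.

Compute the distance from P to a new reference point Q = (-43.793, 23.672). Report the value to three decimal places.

35.487

eq1: (x − 28.068)² + (y − 40.910)² = 88.5848222217²
eq2: (x + 15.938)² + (y + 42.496)² = 40.9958179828²
eq3: (x + 30.253)² + (y + 38.121)² = 29.2904858497²
eq3−eq2, eq3−eq1 (x²,y² cancel):
  28.630·x − 8.750·y = -1131.249321
  116.642·x + 158.062·y = -6896.352093
det = 28.630·158.062 − -8.750·116.642 = 5545.932560
x = (-1131.249321·158.062 − -8.750·-6896.352093) / 5545.932560 = -43.121803
y = (28.630·-6896.352093 − -1131.249321·116.642) / 5545.932560 = -11.808903
|P − Q| = √((-43.121803 − -43.793)² + (-11.808903 − 23.672)²) = 35.487251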